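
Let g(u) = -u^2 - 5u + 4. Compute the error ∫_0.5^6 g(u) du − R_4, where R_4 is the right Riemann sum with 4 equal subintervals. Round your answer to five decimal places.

Exact integral: ∫_0.5^6 g(u) du ≈ -139.3333333.
R_4 = -184.55078125.
Error ≈ -139.3333333 − (-184.55078125) ≈ 45.21745.

45.21745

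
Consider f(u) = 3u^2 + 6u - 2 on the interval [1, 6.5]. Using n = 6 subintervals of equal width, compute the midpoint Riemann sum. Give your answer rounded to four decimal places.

Δu = (6.5 − 1)/6 = 11/12.
Midpoints: 35/24, 2.375, 79/24, 101/24, 5.125, 145/24.
f(35/24) = 2521/192, f(2.375) = 29.171875, f(79/24) = 9649/192, f(101/24) = 14665/192, f(5.125) = 107.546875, f(145/24) = 27601/192.
Sum = Δu · [f(35/24) + f(2.375) + f(79/24) + ...].
Sum ≈ 385.2196.

385.2196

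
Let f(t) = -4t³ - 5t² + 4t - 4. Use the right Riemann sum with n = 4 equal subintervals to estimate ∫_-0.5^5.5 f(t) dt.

Δt = (5.5 − (-0.5))/4 = 1.5.
Right endpoints: 1, 2.5, 4, 5.5.
f(1) = -9, f(2.5) = -87.75, f(4) = -324, f(5.5) = -798.75.
Sum = Δt · [f(1) + f(2.5) + f(4) + f(5.5)].
Sum = -1829.25.

-1829.25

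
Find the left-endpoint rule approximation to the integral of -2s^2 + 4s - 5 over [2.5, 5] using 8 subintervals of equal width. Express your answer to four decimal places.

-43.7012

Δs = (5 − 2.5)/8 = 0.3125.
Left endpoints: 2.5, 2.8125, 3.125, 3.4375, 3.75, 4.0625, 4.375, 4.6875.
f(2.5) = -7.5, f(2.8125) = -9.5703125, f(3.125) = -12.03125, f(3.4375) = -14.8828125, f(3.75) = -18.125, f(4.0625) = -21.7578125, f(4.375) = -25.78125, f(4.6875) = -30.1953125.
Sum = Δs · [f(2.5) + f(2.8125) + f(3.125) + ...].
Sum ≈ -43.7012.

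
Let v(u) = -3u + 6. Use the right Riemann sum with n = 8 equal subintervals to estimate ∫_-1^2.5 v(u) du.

10.828125

Δu = (2.5 − (-1))/8 = 0.4375.
Right endpoints: -0.5625, -0.125, 0.3125, 0.75, 1.1875, 1.625, 2.0625, 2.5.
v(-0.5625) = 7.6875, v(-0.125) = 6.375, v(0.3125) = 5.0625, v(0.75) = 3.75, v(1.1875) = 2.4375, v(1.625) = 1.125, v(2.0625) = -0.1875, v(2.5) = -1.5.
Sum = Δu · [v(-0.5625) + v(-0.125) + v(0.3125) + ...].
Sum = 10.828125.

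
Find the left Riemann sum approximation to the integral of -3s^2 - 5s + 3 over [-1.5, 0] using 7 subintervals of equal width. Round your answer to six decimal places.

Δs = (0 − (-1.5))/7 = 3/14.
Left endpoints: -1.5, -9/7, -15/14, -6/7, -9/14, -3/7, -3/14.
f(-1.5) = 3.75, f(-9/7) = 219/49, f(-15/14) = 963/196, f(-6/7) = 249/49, f(-9/14) = 975/196, f(-3/7) = 225/49, f(-3/14) = 771/196.
Sum = Δs · [f(-1.5) + f(-9/7) + f(-15/14) + ...].
Sum ≈ 6.795918.

6.795918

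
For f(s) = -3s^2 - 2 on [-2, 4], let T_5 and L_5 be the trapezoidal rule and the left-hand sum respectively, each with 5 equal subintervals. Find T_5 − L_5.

T_5 = -88.32.
L_5 = -66.72.
T_5 − L_5 = -21.6.

-21.6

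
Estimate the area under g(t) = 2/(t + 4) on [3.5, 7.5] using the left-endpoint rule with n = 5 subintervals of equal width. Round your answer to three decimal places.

0.893

Δt = (7.5 − 3.5)/5 = 0.8.
Left endpoints: 3.5, 4.3, 5.1, 5.9, 6.7.
g(3.5) = 4/15, g(4.3) = 20/83, g(5.1) = 20/91, g(5.9) = 20/99, g(6.7) = 20/107.
Sum = Δt · [g(3.5) + g(4.3) + g(5.1) + g(5.9) + g(6.7)].
Sum ≈ 0.893.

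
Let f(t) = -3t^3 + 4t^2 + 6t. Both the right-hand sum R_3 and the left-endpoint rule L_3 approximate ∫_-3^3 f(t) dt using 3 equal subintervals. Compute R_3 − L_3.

R_3 = -38.
L_3 = 214.
R_3 − L_3 = -252.

-252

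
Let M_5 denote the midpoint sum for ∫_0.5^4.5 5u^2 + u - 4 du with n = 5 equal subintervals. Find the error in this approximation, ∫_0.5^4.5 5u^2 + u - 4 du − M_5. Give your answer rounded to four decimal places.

Exact integral: ∫_0.5^4.5 f(u) du ≈ 145.666667.
M_5 = 144.6.
Error ≈ 145.666667 − 144.6 ≈ 1.0667.

1.0667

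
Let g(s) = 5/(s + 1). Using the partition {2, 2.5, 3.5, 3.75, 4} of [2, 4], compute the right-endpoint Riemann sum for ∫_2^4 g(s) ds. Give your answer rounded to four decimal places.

Subinterval widths: 0.5, 1, 0.25, 0.25.
Right endpoints: 2.5, 3.5, 3.75, 4.
g(2.5) = 10/7, g(3.5) = 10/9, g(3.75) = 20/19, g(4) = 1.
Sum = Σ Δs_i · g(s_i).
Sum ≈ 2.3386.

2.3386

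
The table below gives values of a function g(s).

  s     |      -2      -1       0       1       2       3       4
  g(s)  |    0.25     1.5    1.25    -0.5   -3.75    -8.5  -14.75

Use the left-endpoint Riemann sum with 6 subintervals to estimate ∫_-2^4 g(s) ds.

Δs = 1.
Sum = 1·[0.25 + 1.5 + 1.25 + (-0.5) + (-3.75) + (-8.5)] = -9.75.

-9.75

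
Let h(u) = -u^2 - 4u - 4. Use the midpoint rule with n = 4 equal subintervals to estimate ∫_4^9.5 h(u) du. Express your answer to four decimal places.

-434.0918

Δu = (9.5 − 4)/4 = 1.375.
Midpoints: 4.6875, 6.0625, 7.4375, 8.8125.
h(4.6875) = -44.72265625, h(6.0625) = -65.00390625, h(7.4375) = -89.06640625, h(8.8125) = -116.91015625.
Sum = Δu · [h(4.6875) + h(6.0625) + h(7.4375) + h(8.8125)].
Sum ≈ -434.0918.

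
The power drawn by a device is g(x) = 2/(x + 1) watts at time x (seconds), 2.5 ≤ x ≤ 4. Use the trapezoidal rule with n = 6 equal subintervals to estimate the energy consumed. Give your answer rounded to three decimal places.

Δx = (4 − 2.5)/6 = 0.25.
g(2.5) = 4/7, g(2.75) = 8/15, g(3) = 0.5, g(3.25) = 8/17, g(3.5) = 4/9, g(3.75) = 8/19, g(4) = 0.4.
T_6 = (Δx/2)·[g(x_0) + 2g(x_1) + ... + 2g(x_{5}) + g(x_6)].
Sum ≈ 0.714.

0.714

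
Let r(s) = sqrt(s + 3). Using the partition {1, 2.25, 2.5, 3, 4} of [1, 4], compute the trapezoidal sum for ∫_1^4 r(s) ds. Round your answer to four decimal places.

7.0079

Subinterval widths: 1.25, 0.25, 0.5, 1.
r(1) ≈ 2.0000, r(2.25) ≈ 2.2913, r(2.5) ≈ 2.3452, r(3) ≈ 2.4495, r(4) ≈ 2.6458.
On each subinterval the trapezoid contributes (Δs_i/2)·[r(s_{i-1}) + r(s_i)].
Sum ≈ 7.0079.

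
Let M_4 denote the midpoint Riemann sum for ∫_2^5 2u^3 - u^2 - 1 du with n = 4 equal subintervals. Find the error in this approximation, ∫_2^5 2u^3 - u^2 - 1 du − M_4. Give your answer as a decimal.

2.8125

Exact integral: ∫_2^5 f(u) du = 262.5.
M_4 = 259.6875.
Error = 262.5 − 259.6875 = 2.8125.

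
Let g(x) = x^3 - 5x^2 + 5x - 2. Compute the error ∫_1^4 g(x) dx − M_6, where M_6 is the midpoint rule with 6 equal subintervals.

Exact integral: ∫_1^4 g(x) dx = -9.75.
M_6 = -9.90625.
Error = -9.75 − (-9.90625) = 0.15625.

0.15625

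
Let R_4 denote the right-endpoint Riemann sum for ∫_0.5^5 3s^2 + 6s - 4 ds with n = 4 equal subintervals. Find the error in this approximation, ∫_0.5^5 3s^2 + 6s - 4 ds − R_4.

-59.80078125

Exact integral: ∫_0.5^5 f(s) ds = 181.125.
R_4 = 240.92578125.
Error = 181.125 − 240.92578125 = -59.80078125.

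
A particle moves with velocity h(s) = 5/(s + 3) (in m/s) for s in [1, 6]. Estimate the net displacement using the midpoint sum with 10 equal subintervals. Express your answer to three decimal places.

Δs = (6 − 1)/10 = 0.5.
Midpoints: 1.25, 1.75, 2.25, 2.75, 3.25, 3.75, 4.25, 4.75, 5.25, 5.75.
h(1.25) = 20/17, h(1.75) = 20/19, h(2.25) = 20/21, h(2.75) = 20/23, h(3.25) = 0.8, h(3.75) = 20/27, h(4.25) = 20/29, h(4.75) = 20/31, h(5.25) = 20/33, h(5.75) = 4/7.
Sum = Δs · [h(1.25) + h(1.75) + h(2.25) + ...].
Sum ≈ 4.052.

4.052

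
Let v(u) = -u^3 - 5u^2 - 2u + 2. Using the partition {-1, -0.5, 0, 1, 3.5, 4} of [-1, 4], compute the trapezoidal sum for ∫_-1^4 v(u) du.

-209.25

Subinterval widths: 0.5, 0.5, 1, 2.5, 0.5.
v(-1) = 0, v(-0.5) = 1.875, v(0) = 2, v(1) = -6, v(3.5) = -109.125, v(4) = -150.
On each subinterval the trapezoid contributes (Δu_i/2)·[v(u_{i-1}) + v(u_i)].
Sum = -209.25.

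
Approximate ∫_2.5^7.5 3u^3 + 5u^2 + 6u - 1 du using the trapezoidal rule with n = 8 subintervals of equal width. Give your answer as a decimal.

3182.109375

Δu = (7.5 − 2.5)/8 = 0.625.
f(2.5) = 92.125, f(3.125) = 80963/512, f(3.75) = 250.015625, f(4.375) = 190553/512, f(5) = 529, f(5.625) = 371143/512, f(6.25) = 964.234375, f(6.875) = 640733/512, f(7.5) = 1590.875.
T_8 = (Δu/2)·[f(u_0) + 2f(u_1) + ... + 2f(u_{7}) + f(u_8)].
Sum = 3182.109375.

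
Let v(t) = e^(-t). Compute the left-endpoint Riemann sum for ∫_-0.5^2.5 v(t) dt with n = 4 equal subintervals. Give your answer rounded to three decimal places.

Δt = (2.5 − (-0.5))/4 = 0.75.
Left endpoints: -0.5, 0.25, 1, 1.75.
v(-0.5) ≈ 1.649, v(0.25) ≈ 0.779, v(1) ≈ 0.368, v(1.75) ≈ 0.174.
Sum = Δt · [v(-0.5) + v(0.25) + v(1) + v(1.75)].
Sum ≈ 2.227.

2.227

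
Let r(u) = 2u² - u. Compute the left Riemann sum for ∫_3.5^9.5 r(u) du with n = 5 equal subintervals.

Δu = (9.5 − 3.5)/5 = 1.2.
Left endpoints: 3.5, 4.7, 5.9, 7.1, 8.3.
r(3.5) = 21, r(4.7) = 39.48, r(5.9) = 63.72, r(7.1) = 93.72, r(8.3) = 129.48.
Sum = Δu · [r(3.5) + r(4.7) + r(5.9) + r(7.1) + r(8.3)].
Sum = 416.88.

416.88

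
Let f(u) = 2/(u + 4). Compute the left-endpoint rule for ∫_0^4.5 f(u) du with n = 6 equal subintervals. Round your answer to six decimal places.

1.611351

Δu = (4.5 − 0)/6 = 0.75.
Left endpoints: 0, 0.75, 1.5, 2.25, 3, 3.75.
f(0) = 0.5, f(0.75) = 8/19, f(1.5) = 4/11, f(2.25) = 0.32, f(3) = 2/7, f(3.75) = 8/31.
Sum = Δu · [f(0) + f(0.75) + f(1.5) + ...].
Sum ≈ 1.611351.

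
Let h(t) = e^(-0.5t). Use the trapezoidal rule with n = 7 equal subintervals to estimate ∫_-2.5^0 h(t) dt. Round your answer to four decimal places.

4.9939

Δt = (0 − (-2.5))/7 = 5/14.
h(-2.5) ≈ 3.4903, h(-15/7) ≈ 2.9195, h(-25/14) ≈ 2.4421, h(-10/7) ≈ 2.0427, h(-15/14) ≈ 1.7087, h(-5/7) ≈ 1.4292, h(-5/14) ≈ 1.1955, h(0) ≈ 1.0000.
T_7 = (Δt/2)·[h(t_0) + 2h(t_1) + ... + 2h(t_{6}) + h(t_7)].
Sum ≈ 4.9939.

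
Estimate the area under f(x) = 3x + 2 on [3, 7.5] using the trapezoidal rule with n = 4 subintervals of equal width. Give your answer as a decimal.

Δx = (7.5 − 3)/4 = 1.125.
f(3) = 11, f(4.125) = 14.375, f(5.25) = 17.75, f(6.375) = 21.125, f(7.5) = 24.5.
T_4 = (Δx/2)·[f(x_0) + 2f(x_1) + 2f(x_2) + 2f(x_3) + f(x_4)].
Sum = 79.875.

79.875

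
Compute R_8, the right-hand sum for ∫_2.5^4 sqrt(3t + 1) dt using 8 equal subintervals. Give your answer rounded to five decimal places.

Δt = (4 − 2.5)/8 = 0.1875.
Right endpoints: 2.6875, 2.875, 3.0625, 3.25, 3.4375, 3.625, 3.8125, 4.
f(2.6875) ≈ 3.01040, f(2.875) ≈ 3.10242, f(3.0625) ≈ 3.19179, f(3.25) ≈ 3.27872, f(3.4375) ≈ 3.36341, f(3.625) ≈ 3.44601, f(3.8125) ≈ 3.52668, f(4) ≈ 3.60555.
Sum = Δt · [f(2.6875) + f(2.875) + f(3.0625) + ...].
Sum ≈ 4.97343.

4.97343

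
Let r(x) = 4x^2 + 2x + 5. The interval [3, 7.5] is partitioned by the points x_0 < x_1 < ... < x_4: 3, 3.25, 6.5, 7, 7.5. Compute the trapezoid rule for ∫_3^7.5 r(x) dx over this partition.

619.3125

Subinterval widths: 0.25, 3.25, 0.5, 0.5.
r(3) = 47, r(3.25) = 53.75, r(6.5) = 187, r(7) = 215, r(7.5) = 245.
On each subinterval the trapezoid contributes (Δx_i/2)·[r(x_{i-1}) + r(x_i)].
Sum = 619.3125.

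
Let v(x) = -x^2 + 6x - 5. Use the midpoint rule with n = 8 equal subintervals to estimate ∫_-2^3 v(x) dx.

-21.50390625

Δx = (3 − (-2))/8 = 0.625.
Midpoints: -1.6875, -1.0625, -0.4375, 0.1875, 0.8125, 1.4375, 2.0625, 2.6875.
v(-1.6875) = -17.97265625, v(-1.0625) = -12.50390625, v(-0.4375) = -7.81640625, v(0.1875) = -3.91015625, v(0.8125) = -0.78515625, v(1.4375) = 1.55859375, v(2.0625) = 3.12109375, v(2.6875) = 3.90234375.
Sum = Δx · [v(-1.6875) + v(-1.0625) + v(-0.4375) + ...].
Sum = -21.50390625.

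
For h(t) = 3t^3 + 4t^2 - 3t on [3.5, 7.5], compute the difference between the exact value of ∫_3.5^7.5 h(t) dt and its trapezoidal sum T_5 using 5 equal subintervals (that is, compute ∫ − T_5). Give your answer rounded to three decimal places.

Exact integral: ∫_3.5^7.5 h(t) dt ≈ 2699.83333.
T_5 = 2722.66.
Error ≈ 2699.83333 − 2722.66 ≈ -22.827.

-22.827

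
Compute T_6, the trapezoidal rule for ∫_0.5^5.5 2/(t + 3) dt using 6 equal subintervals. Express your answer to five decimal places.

1.78240

Δt = (5.5 − 0.5)/6 = 5/6.
f(0.5) = 4/7, f(4/3) = 6/13, f(13/6) = 12/31, f(3) = 1/3, f(23/6) = 12/41, f(14/3) = 6/23, f(5.5) = 4/17.
T_6 = (Δt/2)·[f(t_0) + 2f(t_1) + ... + 2f(t_{5}) + f(t_6)].
Sum ≈ 1.78240.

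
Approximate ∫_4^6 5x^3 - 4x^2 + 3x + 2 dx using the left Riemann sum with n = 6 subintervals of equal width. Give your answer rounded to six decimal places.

1019.629630

Δx = (6 − 4)/6 = 1/3.
Left endpoints: 4, 13/3, 14/3, 5, 16/3, 17/3.
f(4) = 270, f(13/3) = 9362/27, f(14/3) = 11800/27, f(5) = 542, f(16/3) = 17894/27, f(17/3) = 21610/27.
Sum = Δx · [f(4) + f(13/3) + f(14/3) + ...].
Sum ≈ 1019.629630.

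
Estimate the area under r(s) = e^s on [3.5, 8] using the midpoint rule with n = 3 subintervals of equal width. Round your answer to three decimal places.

Δs = (8 − 3.5)/3 = 1.5.
Midpoints: 4.25, 5.75, 7.25.
r(4.25) ≈ 70.105, r(5.75) ≈ 314.191, r(7.25) ≈ 1408.105.
Sum = Δs · [r(4.25) + r(5.75) + r(7.25)].
Sum ≈ 2688.601.

2688.601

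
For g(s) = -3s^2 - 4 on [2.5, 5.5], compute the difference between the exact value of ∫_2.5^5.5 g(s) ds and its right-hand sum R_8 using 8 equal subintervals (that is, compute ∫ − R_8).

Exact integral: ∫_2.5^5.5 g(s) ds = -162.75.
R_8 = -176.4609375.
Error = -162.75 − (-176.4609375) = 13.7109375.

13.7109375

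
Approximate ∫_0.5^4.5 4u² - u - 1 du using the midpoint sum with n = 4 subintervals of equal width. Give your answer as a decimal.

Δu = (4.5 − 0.5)/4 = 1.
Midpoints: 1, 2, 3, 4.
f(1) = 2, f(2) = 13, f(3) = 32, f(4) = 59.
Sum = Δu · [f(1) + f(2) + f(3) + f(4)].
Sum = 106.

106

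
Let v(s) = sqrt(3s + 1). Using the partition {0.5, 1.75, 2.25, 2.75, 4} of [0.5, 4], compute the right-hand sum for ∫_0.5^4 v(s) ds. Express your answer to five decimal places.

Subinterval widths: 1.25, 0.5, 0.5, 1.25.
Right endpoints: 1.75, 2.25, 2.75, 4.
v(1.75) ≈ 2.50000, v(2.25) ≈ 2.78388, v(2.75) ≈ 3.04138, v(4) ≈ 3.60555.
Sum = Σ Δs_i · v(s_i).
Sum ≈ 10.54457.

10.54457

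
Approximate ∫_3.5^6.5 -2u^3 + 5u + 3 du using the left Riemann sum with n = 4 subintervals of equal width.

Δu = (6.5 − 3.5)/4 = 0.75.
Left endpoints: 3.5, 4.25, 5, 5.75.
f(3.5) = -65.25, f(4.25) = -129.28125, f(5) = -222, f(5.75) = -348.46875.
Sum = Δu · [f(3.5) + f(4.25) + f(5) + f(5.75)].
Sum = -573.75.

-573.75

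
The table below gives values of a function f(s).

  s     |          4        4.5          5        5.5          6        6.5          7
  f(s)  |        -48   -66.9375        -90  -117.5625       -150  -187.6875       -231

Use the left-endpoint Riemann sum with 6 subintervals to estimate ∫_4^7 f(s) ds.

-330.09375

Δs = 0.5.
Sum = 0.5·[(-48) + (-66.9375) + (-90) + (-117.5625) + (-150) + (-187.6875)] = -330.09375.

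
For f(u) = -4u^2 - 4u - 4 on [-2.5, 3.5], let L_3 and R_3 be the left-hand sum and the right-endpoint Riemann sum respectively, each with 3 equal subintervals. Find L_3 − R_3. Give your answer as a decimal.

96

L_3 = -82.
R_3 = -178.
L_3 − R_3 = 96.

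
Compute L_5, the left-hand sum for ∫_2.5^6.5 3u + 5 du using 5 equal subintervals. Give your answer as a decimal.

69.2

Δu = (6.5 − 2.5)/5 = 0.8.
Left endpoints: 2.5, 3.3, 4.1, 4.9, 5.7.
f(2.5) = 12.5, f(3.3) = 14.9, f(4.1) = 17.3, f(4.9) = 19.7, f(5.7) = 22.1.
Sum = Δu · [f(2.5) + f(3.3) + f(4.1) + f(4.9) + f(5.7)].
Sum = 69.2.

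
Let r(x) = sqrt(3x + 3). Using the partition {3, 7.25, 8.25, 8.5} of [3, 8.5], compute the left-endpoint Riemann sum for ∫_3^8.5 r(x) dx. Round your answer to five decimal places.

Subinterval widths: 4.25, 1, 0.25.
Left endpoints: 3, 7.25, 8.25.
r(3) ≈ 3.46410, r(7.25) ≈ 4.97494, r(8.25) ≈ 5.26783.
Sum = Σ Δx_i · r(x_i).
Sum ≈ 21.01433.

21.01433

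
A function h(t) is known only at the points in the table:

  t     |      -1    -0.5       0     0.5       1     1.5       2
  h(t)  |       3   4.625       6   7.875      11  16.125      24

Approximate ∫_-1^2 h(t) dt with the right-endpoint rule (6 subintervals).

34.8125

Δt = 0.5.
Sum = 0.5·[4.625 + 6 + 7.875 + 11 + 16.125 + 24] = 34.8125.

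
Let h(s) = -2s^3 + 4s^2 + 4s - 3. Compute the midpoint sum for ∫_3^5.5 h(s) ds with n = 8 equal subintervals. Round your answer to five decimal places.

-195.76050

Δs = (5.5 − 3)/8 = 0.3125.
Midpoints: 3.15625, 3.46875, 3.78125, 4.09375, 4.40625, 4.71875, 5.03125, 5.34375.
h(3.15625) = -219741/16384, h(3.46875) = -400911/16384, h(3.78125) = -635881/16384, h(4.09375) = -930651/16384, h(4.40625) = -1291221/16384, h(4.71875) = -1723591/16384, h(5.03125) = -2233761/16384, h(5.34375) = -2827731/16384.
Sum = Δs · [h(3.15625) + h(3.46875) + h(3.78125) + ...].
Sum ≈ -195.76050.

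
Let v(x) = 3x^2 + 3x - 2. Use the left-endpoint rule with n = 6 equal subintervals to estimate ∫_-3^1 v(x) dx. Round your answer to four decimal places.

Δx = (1 − (-3))/6 = 2/3.
Left endpoints: -3, -7/3, -5/3, -1, -1/3, 1/3.
v(-3) = 16, v(-7/3) = 22/3, v(-5/3) = 4/3, v(-1) = -2, v(-1/3) = -8/3, v(1/3) = -2/3.
Sum = Δx · [v(-3) + v(-7/3) + v(-5/3) + ...].
Sum ≈ 12.8889.

12.8889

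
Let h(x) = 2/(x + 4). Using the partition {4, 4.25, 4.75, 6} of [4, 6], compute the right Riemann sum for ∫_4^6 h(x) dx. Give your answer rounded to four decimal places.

0.4249

Subinterval widths: 0.25, 0.5, 1.25.
Right endpoints: 4.25, 4.75, 6.
h(4.25) = 8/33, h(4.75) = 8/35, h(6) = 0.2.
Sum = Σ Δx_i · h(x_i).
Sum ≈ 0.4249.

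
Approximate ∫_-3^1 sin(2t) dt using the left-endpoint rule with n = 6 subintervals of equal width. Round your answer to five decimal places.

Δt = (1 − (-3))/6 = 2/3.
Left endpoints: -3, -7/3, -5/3, -1, -1/3, 1/3.
f(-3) ≈ 0.27942, f(-7/3) ≈ 0.99895, f(-5/3) ≈ 0.19057, f(-1) ≈ -0.90930, f(-1/3) ≈ -0.61837, f(1/3) ≈ 0.61837.
Sum = Δt · [f(-3) + f(-7/3) + f(-5/3) + ...].
Sum ≈ 0.37309.

0.37309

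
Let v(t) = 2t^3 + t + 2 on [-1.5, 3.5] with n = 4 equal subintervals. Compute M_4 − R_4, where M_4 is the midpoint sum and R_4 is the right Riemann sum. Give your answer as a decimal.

M_4 = 83.59375.
R_4 = 156.25.
M_4 − R_4 = -72.65625.

-72.65625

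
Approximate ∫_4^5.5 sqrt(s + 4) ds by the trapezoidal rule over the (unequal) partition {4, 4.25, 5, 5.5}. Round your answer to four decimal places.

4.4352

Subinterval widths: 0.25, 0.75, 0.5.
f(4) ≈ 2.8284, f(4.25) ≈ 2.8723, f(5) ≈ 3.0000, f(5.5) ≈ 3.0822.
On each subinterval the trapezoid contributes (Δs_i/2)·[f(s_{i-1}) + f(s_i)].
Sum ≈ 4.4352.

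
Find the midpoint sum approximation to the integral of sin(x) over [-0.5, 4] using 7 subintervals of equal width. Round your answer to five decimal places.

Δx = (4 − (-0.5))/7 = 9/14.
Midpoints: -5/28, 13/28, 31/28, 1.75, 67/28, 85/28, 103/28.
f(-5/28) ≈ -0.17762, f(13/28) ≈ 0.44778, f(31/28) ≈ 0.89442, f(1.75) ≈ 0.98399, f(67/28) ≈ 0.68071, f(85/28) ≈ 0.10568, f(103/28) ≈ -0.51154.
Sum = Δx · [f(-5/28) + f(13/28) + f(31/28) + ...].
Sum ≈ 1.55791.

1.55791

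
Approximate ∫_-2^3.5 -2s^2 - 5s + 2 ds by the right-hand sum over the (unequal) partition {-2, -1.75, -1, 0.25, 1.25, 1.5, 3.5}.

Subinterval widths: 0.25, 0.75, 1.25, 1, 0.25, 2.
Right endpoints: -1.75, -1, 0.25, 1.25, 1.5, 3.5.
f(-1.75) = 4.625, f(-1) = 5, f(0.25) = 0.625, f(1.25) = -7.375, f(1.5) = -10, f(3.5) = -40.
Sum = Σ Δs_i · f(s_i).
Sum = -84.1875.

-84.1875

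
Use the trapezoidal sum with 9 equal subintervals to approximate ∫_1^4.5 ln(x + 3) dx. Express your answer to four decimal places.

6.0651

Δx = (4.5 − 1)/9 = 7/18.
f(1) ≈ 1.3863, f(25/18) ≈ 1.4791, f(16/9) ≈ 1.5640, f(13/6) ≈ 1.6422, f(23/9) ≈ 1.7148, f(53/18) ≈ 1.7825, f(10/3) ≈ 1.8458, f(67/18) ≈ 1.9054, f(37/9) ≈ 1.9617, f(4.5) ≈ 2.0149.
T_9 = (Δx/2)·[f(x_0) + 2f(x_1) + ... + 2f(x_{8}) + f(x_9)].
Sum ≈ 6.0651.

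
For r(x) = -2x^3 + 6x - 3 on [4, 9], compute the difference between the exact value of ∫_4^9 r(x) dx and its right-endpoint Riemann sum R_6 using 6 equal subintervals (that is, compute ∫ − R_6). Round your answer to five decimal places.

Exact integral: ∫_4^9 r(x) dx = -2972.5.
R_6 ≈ -3536.7361111.
Error ≈ -2972.5 − (-3536.7361111) ≈ 564.23611.

564.23611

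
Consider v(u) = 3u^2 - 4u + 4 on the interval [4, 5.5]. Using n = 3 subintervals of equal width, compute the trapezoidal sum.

Δu = (5.5 − 4)/3 = 0.5.
v(4) = 36, v(4.5) = 46.75, v(5) = 59, v(5.5) = 72.75.
T_3 = (Δu/2)·[v(u_0) + 2v(u_1) + 2v(u_2) + v(u_3)].
Sum = 80.0625.

80.0625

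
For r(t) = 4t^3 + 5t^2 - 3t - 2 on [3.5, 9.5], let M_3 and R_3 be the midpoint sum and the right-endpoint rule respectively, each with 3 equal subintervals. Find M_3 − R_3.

-4128

M_3 = 9057.5.
R_3 = 13185.5.
M_3 − R_3 = -4128.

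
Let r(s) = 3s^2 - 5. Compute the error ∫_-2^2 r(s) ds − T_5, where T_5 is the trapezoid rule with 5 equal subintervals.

Exact integral: ∫_-2^2 r(s) ds = -4.
T_5 = -2.72.
Error = -4 − (-2.72) = -1.28.

-1.28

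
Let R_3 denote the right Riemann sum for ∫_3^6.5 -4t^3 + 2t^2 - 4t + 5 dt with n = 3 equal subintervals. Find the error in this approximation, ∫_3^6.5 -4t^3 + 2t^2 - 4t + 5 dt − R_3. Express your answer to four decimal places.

590.8356

Exact integral: ∫_3^6.5 f(t) dt ≈ -1587.979167.
R_3 ≈ -2178.814815.
Error ≈ -1587.979167 − (-2178.814815) ≈ 590.8356.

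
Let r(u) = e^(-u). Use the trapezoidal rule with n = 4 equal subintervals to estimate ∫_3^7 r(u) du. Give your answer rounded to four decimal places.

Δu = (7 − 3)/4 = 1.
r(3) ≈ 0.0498, r(4) ≈ 0.0183, r(5) ≈ 0.0067, r(6) ≈ 0.0025, r(7) ≈ 0.0009.
T_4 = (Δu/2)·[r(u_0) + 2r(u_1) + 2r(u_2) + 2r(u_3) + r(u_4)].
Sum ≈ 0.0529.

0.0529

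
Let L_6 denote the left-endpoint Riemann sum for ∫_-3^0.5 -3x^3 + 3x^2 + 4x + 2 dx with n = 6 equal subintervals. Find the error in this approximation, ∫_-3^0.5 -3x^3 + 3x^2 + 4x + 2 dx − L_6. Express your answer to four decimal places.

-30.1359

Exact integral: ∫_-3^0.5 f(x) dx = 77.328125.
L_6 ≈ 107.463976.
Error ≈ 77.328125 − 107.463976 ≈ -30.1359.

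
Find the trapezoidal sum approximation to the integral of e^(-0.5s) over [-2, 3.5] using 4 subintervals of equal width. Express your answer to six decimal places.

5.287901

Δs = (3.5 − (-2))/4 = 1.375.
f(-2) ≈ 2.718282, f(-0.625) ≈ 1.366838, f(0.75) ≈ 0.687289, f(2.125) ≈ 0.345591, f(3.5) ≈ 0.173774.
T_4 = (Δs/2)·[f(s_0) + 2f(s_1) + 2f(s_2) + 2f(s_3) + f(s_4)].
Sum ≈ 5.287901.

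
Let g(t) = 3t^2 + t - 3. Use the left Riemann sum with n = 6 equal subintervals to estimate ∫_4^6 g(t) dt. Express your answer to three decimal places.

Δt = (6 − 4)/6 = 1/3.
Left endpoints: 4, 13/3, 14/3, 5, 16/3, 17/3.
g(4) = 49, g(13/3) = 173/3, g(14/3) = 67, g(5) = 77, g(16/3) = 263/3, g(17/3) = 99.
Sum = Δt · [g(4) + g(13/3) + g(14/3) + ...].
Sum ≈ 145.778.

145.778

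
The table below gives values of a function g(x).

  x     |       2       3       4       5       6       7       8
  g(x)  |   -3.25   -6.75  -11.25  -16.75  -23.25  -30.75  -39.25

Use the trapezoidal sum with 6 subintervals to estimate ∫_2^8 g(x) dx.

Δx = 1.
T_6 = (1/2)·[(-3.25) + 2·(-6.75) + 2·(-11.25) + 2·(-16.75) + 2·(-23.25) + 2·(-30.75) + (-39.25)] = -110.

-110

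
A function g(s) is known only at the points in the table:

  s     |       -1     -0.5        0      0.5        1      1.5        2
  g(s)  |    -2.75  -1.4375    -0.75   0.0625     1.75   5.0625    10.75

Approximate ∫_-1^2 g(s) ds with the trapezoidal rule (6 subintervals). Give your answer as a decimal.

4.34375

Δs = 0.5.
T_6 = (0.5/2)·[(-2.75) + 2·(-1.4375) + 2·(-0.75) + 2·0.0625 + 2·1.75 + 2·5.0625 + 10.75] = 4.34375.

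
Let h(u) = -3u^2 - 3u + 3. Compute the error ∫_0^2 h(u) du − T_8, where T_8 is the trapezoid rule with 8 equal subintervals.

Exact integral: ∫_0^2 h(u) du = -8.
T_8 = -8.0625.
Error = -8 − (-8.0625) = 0.0625.

0.0625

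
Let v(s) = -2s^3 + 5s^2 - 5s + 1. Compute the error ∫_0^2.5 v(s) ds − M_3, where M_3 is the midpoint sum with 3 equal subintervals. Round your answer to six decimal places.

-0.361690

Exact integral: ∫_0^2.5 v(s) ds ≈ -6.61458333.
M_3 ≈ -6.25289352.
Error ≈ -6.61458333 − (-6.25289352) ≈ -0.361690.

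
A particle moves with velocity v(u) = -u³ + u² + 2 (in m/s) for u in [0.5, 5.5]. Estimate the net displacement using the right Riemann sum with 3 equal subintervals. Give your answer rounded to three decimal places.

Δu = (5.5 − 0.5)/3 = 5/3.
Right endpoints: 13/6, 23/6, 5.5.
v(13/6) = -751/216, v(23/6) = -8561/216, v(5.5) = -134.125.
Sum = Δu · [v(13/6) + v(23/6) + v(5.5)].
Sum ≈ -295.394.

-295.394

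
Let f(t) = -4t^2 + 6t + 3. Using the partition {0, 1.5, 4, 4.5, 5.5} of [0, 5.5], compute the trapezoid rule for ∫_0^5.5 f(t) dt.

Subinterval widths: 1.5, 2.5, 0.5, 1.
f(0) = 3, f(1.5) = 3, f(4) = -37, f(4.5) = -51, f(5.5) = -85.
On each subinterval the trapezoid contributes (Δt_i/2)·[f(t_{i-1}) + f(t_i)].
Sum = -128.

-128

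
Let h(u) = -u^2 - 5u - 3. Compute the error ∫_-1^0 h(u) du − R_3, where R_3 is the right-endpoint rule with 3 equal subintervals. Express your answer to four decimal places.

0.6852

Exact integral: ∫_-1^0 h(u) du ≈ -0.833333.
R_3 ≈ -1.518519.
Error ≈ -0.833333 − (-1.518519) ≈ 0.6852.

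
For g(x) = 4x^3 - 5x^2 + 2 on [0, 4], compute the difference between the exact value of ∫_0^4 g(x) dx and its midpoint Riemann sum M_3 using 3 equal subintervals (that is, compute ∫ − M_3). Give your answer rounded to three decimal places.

11.259

Exact integral: ∫_0^4 g(x) dx ≈ 157.33333.
M_3 ≈ 146.07407.
Error ≈ 157.33333 − 146.07407 ≈ 11.259.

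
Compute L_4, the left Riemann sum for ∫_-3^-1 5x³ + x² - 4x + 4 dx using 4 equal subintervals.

-98.25

Δx = (-1 − (-3))/4 = 0.5.
Left endpoints: -3, -2.5, -2, -1.5.
f(-3) = -110, f(-2.5) = -57.875, f(-2) = -24, f(-1.5) = -4.625.
Sum = Δx · [f(-3) + f(-2.5) + f(-2) + f(-1.5)].
Sum = -98.25.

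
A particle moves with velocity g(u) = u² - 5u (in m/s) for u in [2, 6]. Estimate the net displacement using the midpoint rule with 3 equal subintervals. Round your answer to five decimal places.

-11.25926

Δu = (6 − 2)/3 = 4/3.
Midpoints: 8/3, 4, 16/3.
g(8/3) = -56/9, g(4) = -4, g(16/3) = 16/9.
Sum = Δu · [g(8/3) + g(4) + g(16/3)].
Sum ≈ -11.25926.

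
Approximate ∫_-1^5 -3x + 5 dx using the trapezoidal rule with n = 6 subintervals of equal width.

Δx = (5 − (-1))/6 = 1.
f(-1) = 8, f(0) = 5, f(1) = 2, f(2) = -1, f(3) = -4, f(4) = -7, f(5) = -10.
T_6 = (Δx/2)·[f(x_0) + 2f(x_1) + ... + 2f(x_{5}) + f(x_6)].
Sum = -6.

-6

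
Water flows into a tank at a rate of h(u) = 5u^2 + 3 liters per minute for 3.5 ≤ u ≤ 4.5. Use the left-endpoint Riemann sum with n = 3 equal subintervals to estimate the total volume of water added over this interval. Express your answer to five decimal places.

76.84259

Δu = (4.5 − 3.5)/3 = 1/3.
Left endpoints: 3.5, 23/6, 25/6.
h(3.5) = 64.25, h(23/6) = 2753/36, h(25/6) = 3233/36.
Sum = Δu · [h(3.5) + h(23/6) + h(25/6)].
Sum ≈ 76.84259.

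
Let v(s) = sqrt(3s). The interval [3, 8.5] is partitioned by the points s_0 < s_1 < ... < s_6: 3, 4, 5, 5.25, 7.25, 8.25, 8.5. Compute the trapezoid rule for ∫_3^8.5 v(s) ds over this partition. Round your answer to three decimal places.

Subinterval widths: 1, 1, 0.25, 2, 1, 0.25.
v(3) ≈ 3.000, v(4) ≈ 3.464, v(5) ≈ 3.873, v(5.25) ≈ 3.969, v(7.25) ≈ 4.664, v(8.25) ≈ 4.975, v(8.5) ≈ 5.050.
On each subinterval the trapezoid contributes (Δs_i/2)·[v(s_{i-1}) + v(s_i)].
Sum ≈ 22.586.

22.586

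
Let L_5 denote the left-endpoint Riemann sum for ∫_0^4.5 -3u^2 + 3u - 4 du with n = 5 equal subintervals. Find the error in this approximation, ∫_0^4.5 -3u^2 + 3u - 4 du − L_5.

-19.44

Exact integral: ∫_0^4.5 f(u) du = -78.75.
L_5 = -59.31.
Error = -78.75 − (-59.31) = -19.44.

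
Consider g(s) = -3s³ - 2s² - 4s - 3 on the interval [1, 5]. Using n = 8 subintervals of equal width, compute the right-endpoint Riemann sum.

-724.5

Δs = (5 − 1)/8 = 0.5.
Right endpoints: 1.5, 2, 2.5, 3, 3.5, 4, 4.5, 5.
g(1.5) = -23.625, g(2) = -43, g(2.5) = -72.375, g(3) = -114, g(3.5) = -170.125, g(4) = -243, g(4.5) = -334.875, g(5) = -448.
Sum = Δs · [g(1.5) + g(2) + g(2.5) + ...].
Sum = -724.5.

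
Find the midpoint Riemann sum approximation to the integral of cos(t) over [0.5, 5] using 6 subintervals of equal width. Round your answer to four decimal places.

Δt = (5 − 0.5)/6 = 0.75.
Midpoints: 0.875, 1.625, 2.375, 3.125, 3.875, 4.625.
f(0.875) ≈ 0.6410, f(1.625) ≈ -0.0542, f(2.375) ≈ -0.7203, f(3.125) ≈ -0.9999, f(3.875) ≈ -0.7429, f(4.625) ≈ -0.0873.
Sum = Δt · [f(0.875) + f(1.625) + f(2.375) + ...].
Sum ≈ -1.4726.

-1.4726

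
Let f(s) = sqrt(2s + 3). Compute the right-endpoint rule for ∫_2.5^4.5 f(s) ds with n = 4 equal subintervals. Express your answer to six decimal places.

6.471502

Δs = (4.5 − 2.5)/4 = 0.5.
Right endpoints: 3, 3.5, 4, 4.5.
f(3) ≈ 3.000000, f(3.5) ≈ 3.162278, f(4) ≈ 3.316625, f(4.5) ≈ 3.464102.
Sum = Δs · [f(3) + f(3.5) + f(4) + f(4.5)].
Sum ≈ 6.471502.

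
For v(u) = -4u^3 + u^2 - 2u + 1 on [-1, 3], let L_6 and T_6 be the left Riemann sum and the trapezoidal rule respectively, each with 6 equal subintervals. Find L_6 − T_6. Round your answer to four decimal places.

L_6 ≈ -40.592593.
T_6 ≈ -77.925926.
L_6 − T_6 ≈ 37.3333.

37.3333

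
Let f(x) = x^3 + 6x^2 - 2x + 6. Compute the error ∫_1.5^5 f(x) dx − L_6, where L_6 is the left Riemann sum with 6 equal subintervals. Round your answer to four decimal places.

70.1185

Exact integral: ∫_1.5^5 f(x) dx = 396.484375.
L_6 ≈ 326.365885.
Error ≈ 396.484375 − 326.365885 ≈ 70.1185.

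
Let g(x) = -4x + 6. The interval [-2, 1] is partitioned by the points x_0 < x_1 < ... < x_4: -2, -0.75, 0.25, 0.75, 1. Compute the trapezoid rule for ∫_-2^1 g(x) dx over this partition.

24

Subinterval widths: 1.25, 1, 0.5, 0.25.
g(-2) = 14, g(-0.75) = 9, g(0.25) = 5, g(0.75) = 3, g(1) = 2.
On each subinterval the trapezoid contributes (Δx_i/2)·[g(x_{i-1}) + g(x_i)].
Sum = 24.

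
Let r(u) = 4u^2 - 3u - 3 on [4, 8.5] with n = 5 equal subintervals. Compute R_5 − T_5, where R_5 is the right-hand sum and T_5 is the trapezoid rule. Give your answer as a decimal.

R_5 = 733.23.
T_5 = 638.055.
R_5 − T_5 = 95.175.

95.175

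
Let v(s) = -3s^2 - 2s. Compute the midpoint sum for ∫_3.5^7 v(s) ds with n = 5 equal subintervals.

Δs = (7 − 3.5)/5 = 0.7.
Midpoints: 3.85, 4.55, 5.25, 5.95, 6.65.
v(3.85) = -52.1675, v(4.55) = -71.2075, v(5.25) = -93.1875, v(5.95) = -118.1075, v(6.65) = -145.9675.
Sum = Δs · [v(3.85) + v(4.55) + v(5.25) + v(5.95) + v(6.65)].
Sum = -336.44625.

-336.44625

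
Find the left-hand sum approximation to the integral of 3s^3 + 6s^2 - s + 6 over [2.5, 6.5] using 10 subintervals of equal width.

1640.66

Δs = (6.5 − 2.5)/10 = 0.4.
Left endpoints: 2.5, 2.9, 3.3, 3.7, 4.1, 4.5, 4.9, 5.3, 5.7, 6.1.
f(2.5) = 87.875, f(2.9) = 126.727, f(3.3) = 175.851, f(3.7) = 236.399, f(4.1) = 309.523, f(4.5) = 396.375, f(4.9) = 498.107, f(5.3) = 615.871, f(5.7) = 750.819, f(6.1) = 904.103.
Sum = Δs · [f(2.5) + f(2.9) + f(3.3) + ...].
Sum = 1640.66.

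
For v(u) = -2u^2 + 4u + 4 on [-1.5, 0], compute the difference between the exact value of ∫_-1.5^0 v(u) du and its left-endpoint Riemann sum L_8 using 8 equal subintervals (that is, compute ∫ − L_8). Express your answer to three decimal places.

1.002

Exact integral: ∫_-1.5^0 v(u) du = -0.75.
L_8 ≈ -1.75195.
Error ≈ -0.75 − (-1.75195) ≈ 1.002.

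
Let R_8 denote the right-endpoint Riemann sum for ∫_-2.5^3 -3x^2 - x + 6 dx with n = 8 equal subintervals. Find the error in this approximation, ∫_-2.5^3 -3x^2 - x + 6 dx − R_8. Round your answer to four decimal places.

Exact integral: ∫_-2.5^3 f(x) dx = -11.
R_8 ≈ -17.026367.
Error ≈ -11 − (-17.026367) ≈ 6.0264.

6.0264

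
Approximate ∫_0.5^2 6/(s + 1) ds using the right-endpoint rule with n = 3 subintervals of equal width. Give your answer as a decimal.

Δs = (2 − 0.5)/3 = 0.5.
Right endpoints: 1, 1.5, 2.
f(1) = 3, f(1.5) = 2.4, f(2) = 2.
Sum = Δs · [f(1) + f(1.5) + f(2)].
Sum = 3.7.

3.7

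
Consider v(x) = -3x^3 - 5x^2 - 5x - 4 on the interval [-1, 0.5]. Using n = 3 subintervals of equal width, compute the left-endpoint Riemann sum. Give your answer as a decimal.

Δx = (0.5 − (-1))/3 = 0.5.
Left endpoints: -1, -0.5, 0.
v(-1) = -1, v(-0.5) = -2.375, v(0) = -4.
Sum = Δx · [v(-1) + v(-0.5) + v(0)].
Sum = -3.6875.

-3.6875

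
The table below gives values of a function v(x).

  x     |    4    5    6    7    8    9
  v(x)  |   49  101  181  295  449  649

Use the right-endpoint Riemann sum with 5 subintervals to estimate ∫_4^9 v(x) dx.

1675

Δx = 1.
Sum = 1·[101 + 181 + 295 + 449 + 649] = 1675.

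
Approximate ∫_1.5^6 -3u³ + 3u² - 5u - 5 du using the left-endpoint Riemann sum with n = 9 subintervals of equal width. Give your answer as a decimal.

-728.4375

Δu = (6 − 1.5)/9 = 0.5.
Left endpoints: 1.5, 2, 2.5, 3, 3.5, 4, 4.5, 5, 5.5.
f(1.5) = -15.875, f(2) = -27, f(2.5) = -45.625, f(3) = -74, f(3.5) = -114.375, f(4) = -169, f(4.5) = -240.125, f(5) = -330, f(5.5) = -440.875.
Sum = Δu · [f(1.5) + f(2) + f(2.5) + ...].
Sum = -728.4375.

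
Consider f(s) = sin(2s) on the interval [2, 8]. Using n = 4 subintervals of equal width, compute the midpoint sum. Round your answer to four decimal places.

0.2286

Δs = (8 − 2)/4 = 1.5.
Midpoints: 2.75, 4.25, 5.75, 7.25.
f(2.75) ≈ -0.7055, f(4.25) ≈ 0.7985, f(5.75) ≈ -0.8755, f(7.25) ≈ 0.9349.
Sum = Δs · [f(2.75) + f(4.25) + f(5.75) + f(7.25)].
Sum ≈ 0.2286.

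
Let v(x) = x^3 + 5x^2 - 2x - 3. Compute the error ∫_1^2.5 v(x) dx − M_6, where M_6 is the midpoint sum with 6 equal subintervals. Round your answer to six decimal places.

0.080078

Exact integral: ∫_1^2.5 v(x) dx = 24.140625.
M_6 ≈ 24.06054688.
Error ≈ 24.140625 − 24.06054688 ≈ 0.080078.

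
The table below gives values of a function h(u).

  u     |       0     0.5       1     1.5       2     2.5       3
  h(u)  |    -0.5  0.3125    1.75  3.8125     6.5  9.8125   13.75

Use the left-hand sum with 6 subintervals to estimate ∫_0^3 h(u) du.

10.84375

Δu = 0.5.
Sum = 0.5·[(-0.5) + 0.3125 + 1.75 + 3.8125 + 6.5 + 9.8125] = 10.84375.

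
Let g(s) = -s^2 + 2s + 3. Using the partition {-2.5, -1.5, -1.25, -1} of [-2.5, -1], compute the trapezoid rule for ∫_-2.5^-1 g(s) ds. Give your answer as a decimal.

Subinterval widths: 1, 0.25, 0.25.
g(-2.5) = -8.25, g(-1.5) = -2.25, g(-1.25) = -1.0625, g(-1) = 0.
On each subinterval the trapezoid contributes (Δs_i/2)·[g(s_{i-1}) + g(s_i)].
Sum = -5.796875.

-5.796875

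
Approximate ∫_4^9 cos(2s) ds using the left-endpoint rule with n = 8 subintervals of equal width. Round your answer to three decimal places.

Δs = (9 − 4)/8 = 0.625.
Left endpoints: 4, 4.625, 5.25, 5.875, 6.5, 7.125, 7.75, 8.375.
f(4) ≈ -0.146, f(4.625) ≈ -0.985, f(5.25) ≈ -0.476, f(5.875) ≈ 0.685, f(6.5) ≈ 0.907, f(7.125) ≈ -0.113, f(7.75) ≈ -0.978, f(8.375) ≈ -0.504.
Sum = Δs · [f(4) + f(4.625) + f(5.25) + ...].
Sum ≈ -1.006.

-1.006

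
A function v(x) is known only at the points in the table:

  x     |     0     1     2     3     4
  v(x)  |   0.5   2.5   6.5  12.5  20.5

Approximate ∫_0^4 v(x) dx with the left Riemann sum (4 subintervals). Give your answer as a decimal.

Δx = 1.
Sum = 1·[0.5 + 2.5 + 6.5 + 12.5] = 22.

22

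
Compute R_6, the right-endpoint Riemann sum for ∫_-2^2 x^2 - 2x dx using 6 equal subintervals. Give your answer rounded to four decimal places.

2.9630

Δx = (2 − (-2))/6 = 2/3.
Right endpoints: -4/3, -2/3, 0, 2/3, 4/3, 2.
f(-4/3) = 40/9, f(-2/3) = 16/9, f(0) = 0, f(2/3) = -8/9, f(4/3) = -8/9, f(2) = 0.
Sum = Δx · [f(-4/3) + f(-2/3) + f(0) + ...].
Sum ≈ 2.9630.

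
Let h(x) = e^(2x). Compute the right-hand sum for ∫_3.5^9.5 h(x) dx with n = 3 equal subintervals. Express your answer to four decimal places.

Δx = (9.5 − 3.5)/3 = 2.
Right endpoints: 5.5, 7.5, 9.5.
h(5.5) ≈ 59874.1417, h(7.5) ≈ 3269017.3725, h(9.5) ≈ 178482300.9632.
Sum = Δx · [h(5.5) + h(7.5) + h(9.5)].
Sum ≈ 363622384.9547.

363622384.9547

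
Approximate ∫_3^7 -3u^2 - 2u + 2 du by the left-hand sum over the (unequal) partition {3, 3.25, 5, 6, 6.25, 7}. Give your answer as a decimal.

Subinterval widths: 0.25, 1.75, 1, 0.25, 0.75.
Left endpoints: 3, 3.25, 5, 6, 6.25.
f(3) = -31, f(3.25) = -36.1875, f(5) = -83, f(6) = -118, f(6.25) = -127.6875.
Sum = Σ Δu_i · f(u_i).
Sum = -279.34375.

-279.34375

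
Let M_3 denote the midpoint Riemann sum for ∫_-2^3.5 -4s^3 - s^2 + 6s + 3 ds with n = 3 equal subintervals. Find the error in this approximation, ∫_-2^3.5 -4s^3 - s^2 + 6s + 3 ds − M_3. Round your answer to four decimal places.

Exact integral: ∫_-2^3.5 f(s) ds ≈ -109.770833.
M_3 ≈ -94.365741.
Error ≈ -109.770833 − (-94.365741) ≈ -15.4051.

-15.4051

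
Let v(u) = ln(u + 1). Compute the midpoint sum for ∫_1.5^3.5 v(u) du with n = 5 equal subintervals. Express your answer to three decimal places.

Δu = (3.5 − 1.5)/5 = 0.4.
Midpoints: 1.7, 2.1, 2.5, 2.9, 3.3.
v(1.7) ≈ 0.993, v(2.1) ≈ 1.131, v(2.5) ≈ 1.253, v(2.9) ≈ 1.361, v(3.3) ≈ 1.459.
Sum = Δu · [v(1.7) + v(2.1) + v(2.5) + v(2.9) + v(3.3)].
Sum ≈ 2.479.

2.479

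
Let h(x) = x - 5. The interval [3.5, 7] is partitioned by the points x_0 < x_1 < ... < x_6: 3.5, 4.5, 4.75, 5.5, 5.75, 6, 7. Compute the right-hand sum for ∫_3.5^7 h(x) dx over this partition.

Subinterval widths: 1, 0.25, 0.75, 0.25, 0.25, 1.
Right endpoints: 4.5, 4.75, 5.5, 5.75, 6, 7.
h(4.5) = -0.5, h(4.75) = -0.25, h(5.5) = 0.5, h(5.75) = 0.75, h(6) = 1, h(7) = 2.
Sum = Σ Δx_i · h(x_i).
Sum = 2.25.

2.25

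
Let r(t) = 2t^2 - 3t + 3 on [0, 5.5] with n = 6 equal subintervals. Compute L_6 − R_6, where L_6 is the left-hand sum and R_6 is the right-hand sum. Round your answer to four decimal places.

-40.3333

L_6 ≈ 63.415509.
R_6 ≈ 103.748843.
L_6 − R_6 ≈ -40.3333.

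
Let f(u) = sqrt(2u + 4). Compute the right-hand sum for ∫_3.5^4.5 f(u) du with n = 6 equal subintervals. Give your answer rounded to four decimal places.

3.4871

Δu = (4.5 − 3.5)/6 = 1/6.
Right endpoints: 11/3, 23/6, 4, 25/6, 13/3, 4.5.
f(11/3) ≈ 3.3665, f(23/6) ≈ 3.4157, f(4) ≈ 3.4641, f(25/6) ≈ 3.5119, f(13/3) ≈ 3.5590, f(4.5) ≈ 3.6056.
Sum = Δu · [f(11/3) + f(23/6) + f(4) + ...].
Sum ≈ 3.4871.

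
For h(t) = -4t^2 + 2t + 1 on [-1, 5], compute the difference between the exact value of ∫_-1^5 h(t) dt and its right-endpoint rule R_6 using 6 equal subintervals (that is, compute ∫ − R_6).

46

Exact integral: ∫_-1^5 h(t) dt = -138.
R_6 = -184.
Error = -138 − (-184) = 46.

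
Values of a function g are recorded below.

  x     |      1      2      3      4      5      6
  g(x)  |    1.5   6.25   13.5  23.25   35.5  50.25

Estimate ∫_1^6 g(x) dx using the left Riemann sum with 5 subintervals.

Δx = 1.
Sum = 1·[1.5 + 6.25 + 13.5 + 23.25 + 35.5] = 80.

80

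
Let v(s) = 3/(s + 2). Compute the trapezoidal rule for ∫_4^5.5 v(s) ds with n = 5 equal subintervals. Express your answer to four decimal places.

Δs = (5.5 − 4)/5 = 0.3.
v(4) = 0.5, v(4.3) = 10/21, v(4.6) = 5/11, v(4.9) = 10/23, v(5.2) = 5/12, v(5.5) = 0.4.
T_5 = (Δs/2)·[v(s_0) + 2v(s_1) + ... + 2v(s_{4}) + v(s_5)].
Sum ≈ 0.6697.

0.6697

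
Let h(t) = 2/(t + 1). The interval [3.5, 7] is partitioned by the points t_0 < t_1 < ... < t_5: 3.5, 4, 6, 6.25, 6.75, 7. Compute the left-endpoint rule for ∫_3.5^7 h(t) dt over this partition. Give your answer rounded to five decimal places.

1.29610

Subinterval widths: 0.5, 2, 0.25, 0.5, 0.25.
Left endpoints: 3.5, 4, 6, 6.25, 6.75.
h(3.5) = 4/9, h(4) = 0.4, h(6) = 2/7, h(6.25) = 8/29, h(6.75) = 8/31.
Sum = Σ Δt_i · h(t_i).
Sum ≈ 1.29610.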